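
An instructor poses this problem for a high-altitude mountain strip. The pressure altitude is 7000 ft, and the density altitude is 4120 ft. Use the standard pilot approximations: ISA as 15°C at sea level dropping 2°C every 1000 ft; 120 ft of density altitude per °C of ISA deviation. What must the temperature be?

Density altitude − pressure altitude = 4120 − 7000 = -2880 ft.
At 120 ft/°C that is an ISA deviation of -2880/120 = -24°C.
ISA temperature at 7000 ft = 15 − 2 × (7000/1000) = 1°C.
OAT = ISA + deviation = 1 + (-24) = -23°C.

-23°C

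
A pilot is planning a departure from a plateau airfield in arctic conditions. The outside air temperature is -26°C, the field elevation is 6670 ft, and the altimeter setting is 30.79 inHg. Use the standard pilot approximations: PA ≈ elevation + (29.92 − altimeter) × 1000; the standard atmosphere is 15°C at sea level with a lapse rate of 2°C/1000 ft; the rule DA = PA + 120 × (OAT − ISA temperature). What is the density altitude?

2272 ft

Pressure altitude = 6670 + (29.92 − 30.79) × 1000 = 6670 + (-870) = 5800 ft.
ISA temperature at 5800 ft = 15 − 2 × (5800/1000) = 3.4°C.
ISA deviation = -26 − 3.4 = -29.4°C.
Density altitude = 5800 + 120 × (-29.4) = 2272 ft.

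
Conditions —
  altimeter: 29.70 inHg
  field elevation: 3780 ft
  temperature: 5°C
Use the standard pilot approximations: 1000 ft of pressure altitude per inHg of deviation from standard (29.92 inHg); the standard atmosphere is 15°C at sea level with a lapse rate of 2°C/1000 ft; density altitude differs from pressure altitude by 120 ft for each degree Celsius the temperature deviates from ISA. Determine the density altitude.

3760 ft

Pressure altitude = 3780 + (29.92 − 29.70) × 1000 = 3780 + (+220) = 4000 ft.
ISA temperature at 4000 ft = 15 − 2 × (4000/1000) = 7°C.
ISA deviation = 5 − 7 = -2°C.
Density altitude = 4000 + 120 × (-2) = 3760 ft.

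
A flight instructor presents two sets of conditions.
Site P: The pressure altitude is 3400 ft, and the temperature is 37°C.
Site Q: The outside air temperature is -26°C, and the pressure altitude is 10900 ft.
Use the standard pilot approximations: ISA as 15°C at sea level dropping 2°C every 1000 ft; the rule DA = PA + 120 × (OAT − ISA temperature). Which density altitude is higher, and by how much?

Site P: ISA temp = 8.2°C, deviation +28.8°C, DA = 3400 + 120 × 28.8 = 6856 ft.
Site Q: ISA temp = -6.8°C, deviation -19.2°C, DA = 10900 + 120 × (-19.2) = 8596 ft.
Site Q is higher by 8596 − 6856 = 1740 ft.

Site Q by 1740 ft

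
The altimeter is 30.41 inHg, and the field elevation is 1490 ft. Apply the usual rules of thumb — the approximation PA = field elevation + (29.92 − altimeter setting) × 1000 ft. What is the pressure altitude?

Pressure correction = (29.92 − 30.41) × 1000 = -490 ft.
Pressure altitude = 1490 + (-490) = 1000 ft.

1000 ft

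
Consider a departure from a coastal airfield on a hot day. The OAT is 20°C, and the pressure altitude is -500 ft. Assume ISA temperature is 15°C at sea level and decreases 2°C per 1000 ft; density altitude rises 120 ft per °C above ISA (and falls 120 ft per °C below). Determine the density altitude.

-20 ft

ISA temperature at -500 ft = 15 − 2 × (-500/1000) = 16°C.
ISA deviation = 20 − 16 = +4°C.
Density altitude = -500 + 120 × (4) = -500 + (+480) = -20 ft.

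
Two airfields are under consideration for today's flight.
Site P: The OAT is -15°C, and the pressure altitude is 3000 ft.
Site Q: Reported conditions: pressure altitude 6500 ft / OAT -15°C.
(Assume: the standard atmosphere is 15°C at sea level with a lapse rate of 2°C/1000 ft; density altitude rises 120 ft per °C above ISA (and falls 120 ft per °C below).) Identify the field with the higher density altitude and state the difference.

Site P: ISA temp = 9°C, deviation -24°C, DA = 3000 + 120 × (-24) = 120 ft.
Site Q: ISA temp = 2°C, deviation -17°C, DA = 6500 + 120 × (-17) = 4460 ft.
Site Q is higher by 4460 − 120 = 4340 ft.

Site Q by 4340 ft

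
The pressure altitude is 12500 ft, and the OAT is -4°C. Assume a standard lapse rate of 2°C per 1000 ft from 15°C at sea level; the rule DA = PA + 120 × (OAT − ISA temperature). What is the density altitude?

ISA temperature at 12500 ft = 15 − 2 × (12500/1000) = -10°C.
ISA deviation = -4 − (-10) = +6°C.
Density altitude = 12500 + 120 × (6) = 12500 + (+720) = 13220 ft.

13220 ft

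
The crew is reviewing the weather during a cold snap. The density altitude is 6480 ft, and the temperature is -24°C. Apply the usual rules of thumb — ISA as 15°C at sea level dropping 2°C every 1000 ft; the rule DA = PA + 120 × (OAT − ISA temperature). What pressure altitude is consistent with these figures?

9000 ft

DA = PA + 120 × (OAT − (15 − 2·PA/1000)) = PA + 120·OAT − 1800 + 0.24·PA = 1.24·PA + 120·OAT − 1800.
So 1.24·PA = 6480 − 120 × (-24) + 1800 = 11160.
PA = 11160 / 1.24 = 9000 ft.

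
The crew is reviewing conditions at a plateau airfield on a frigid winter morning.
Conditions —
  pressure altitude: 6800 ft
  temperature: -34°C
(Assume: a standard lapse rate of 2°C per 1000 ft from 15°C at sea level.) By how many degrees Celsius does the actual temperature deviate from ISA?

ISA-35.4°C

ISA temperature at 6800 ft = 15 − 2 × (6800/1000) = 1.4°C.
Deviation = OAT − ISA = -34 − 1.4 = -35.4°C.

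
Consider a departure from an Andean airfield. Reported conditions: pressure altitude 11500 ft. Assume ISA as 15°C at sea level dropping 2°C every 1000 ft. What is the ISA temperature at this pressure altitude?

ISA temperature = 15 − 2 × (11500/1000) = 15 − 23 = -8°C.

-8°C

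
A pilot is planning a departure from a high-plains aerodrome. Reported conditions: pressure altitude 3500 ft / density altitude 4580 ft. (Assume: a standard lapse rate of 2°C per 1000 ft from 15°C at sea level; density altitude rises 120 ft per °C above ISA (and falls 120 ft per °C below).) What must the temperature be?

17°C

Density altitude − pressure altitude = 4580 − 3500 = +1080 ft.
At 120 ft/°C that is an ISA deviation of 1080/120 = +9°C.
ISA temperature at 3500 ft = 15 − 2 × (3500/1000) = 8°C.
OAT = ISA + deviation = 8 + (+9) = 17°C.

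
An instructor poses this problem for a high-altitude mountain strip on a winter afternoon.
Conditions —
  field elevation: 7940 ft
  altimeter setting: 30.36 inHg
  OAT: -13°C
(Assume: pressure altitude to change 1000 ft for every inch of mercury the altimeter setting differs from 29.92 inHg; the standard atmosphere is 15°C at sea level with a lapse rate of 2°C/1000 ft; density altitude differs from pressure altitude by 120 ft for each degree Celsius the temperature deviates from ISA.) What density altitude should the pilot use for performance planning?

Pressure altitude = 7940 + (29.92 − 30.36) × 1000 = 7940 + (-440) = 7500 ft.
ISA temperature at 7500 ft = 15 − 2 × (7500/1000) = 0°C.
ISA deviation = -13 − 0 = -13°C.
Density altitude = 7500 + 120 × (-13) = 5940 ft.

5940 ft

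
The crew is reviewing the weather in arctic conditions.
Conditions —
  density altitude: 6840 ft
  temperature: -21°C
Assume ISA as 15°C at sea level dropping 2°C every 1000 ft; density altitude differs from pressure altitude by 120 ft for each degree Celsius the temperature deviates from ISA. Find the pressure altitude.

9000 ft

DA = PA + 120 × (OAT − (15 − 2·PA/1000)) = PA + 120·OAT − 1800 + 0.24·PA = 1.24·PA + 120·OAT − 1800.
So 1.24·PA = 6840 − 120 × (-21) + 1800 = 11160.
PA = 11160 / 1.24 = 9000 ft.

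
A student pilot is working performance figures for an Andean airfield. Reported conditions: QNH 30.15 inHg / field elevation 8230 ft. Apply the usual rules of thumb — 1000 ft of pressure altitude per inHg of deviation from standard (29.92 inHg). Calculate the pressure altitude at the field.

Pressure correction = (29.92 − 30.15) × 1000 = -230 ft.
Pressure altitude = 8230 + (-230) = 8000 ft.

8000 ft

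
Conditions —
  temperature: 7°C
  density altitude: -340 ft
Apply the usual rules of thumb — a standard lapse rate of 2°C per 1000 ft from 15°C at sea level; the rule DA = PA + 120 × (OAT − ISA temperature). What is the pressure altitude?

DA = PA + 120 × (OAT − (15 − 2·PA/1000)) = PA + 120·OAT − 1800 + 0.24·PA = 1.24·PA + 120·OAT − 1800.
So 1.24·PA = -340 − 120 × 7 + 1800 = 620.
PA = 620 / 1.24 = 500 ft.

500 ft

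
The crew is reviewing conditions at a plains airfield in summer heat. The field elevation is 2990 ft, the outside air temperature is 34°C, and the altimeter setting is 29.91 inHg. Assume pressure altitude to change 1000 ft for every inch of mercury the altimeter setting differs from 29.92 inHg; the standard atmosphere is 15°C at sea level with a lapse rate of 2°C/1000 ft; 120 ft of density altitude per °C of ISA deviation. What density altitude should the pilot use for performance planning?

6000 ft

Pressure altitude = 2990 + (29.92 − 29.91) × 1000 = 2990 + (+10) = 3000 ft.
ISA temperature at 3000 ft = 15 − 2 × (3000/1000) = 9°C.
ISA deviation = 34 − 9 = +25°C.
Density altitude = 3000 + 120 × (25) = 6000 ft.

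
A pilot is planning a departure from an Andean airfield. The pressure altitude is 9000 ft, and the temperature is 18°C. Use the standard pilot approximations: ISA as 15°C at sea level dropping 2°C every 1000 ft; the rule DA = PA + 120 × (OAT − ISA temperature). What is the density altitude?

11520 ft

ISA temperature at 9000 ft = 15 − 2 × (9000/1000) = -3°C.
ISA deviation = 18 − (-3) = +21°C.
Density altitude = 9000 + 120 × (21) = 9000 + (+2520) = 11520 ft.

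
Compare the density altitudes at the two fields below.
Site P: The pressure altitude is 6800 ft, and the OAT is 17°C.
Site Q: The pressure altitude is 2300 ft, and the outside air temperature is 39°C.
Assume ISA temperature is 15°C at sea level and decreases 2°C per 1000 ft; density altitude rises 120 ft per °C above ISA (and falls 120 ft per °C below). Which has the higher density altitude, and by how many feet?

Site P by 2940 ft

Site P: ISA temp = 1.4°C, deviation +15.6°C, DA = 6800 + 120 × 15.6 = 8672 ft.
Site Q: ISA temp = 10.4°C, deviation +28.6°C, DA = 2300 + 120 × 28.6 = 5732 ft.
Site P is higher by 8672 − 5732 = 2940 ft.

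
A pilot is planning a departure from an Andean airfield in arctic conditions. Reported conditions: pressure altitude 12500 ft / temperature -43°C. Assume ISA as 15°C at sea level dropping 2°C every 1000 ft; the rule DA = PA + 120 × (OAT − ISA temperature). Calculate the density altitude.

8540 ft

ISA temperature at 12500 ft = 15 − 2 × (12500/1000) = -10°C.
ISA deviation = -43 − (-10) = -33°C.
Density altitude = 12500 + 120 × (-33) = 12500 + (-3960) = 8540 ft.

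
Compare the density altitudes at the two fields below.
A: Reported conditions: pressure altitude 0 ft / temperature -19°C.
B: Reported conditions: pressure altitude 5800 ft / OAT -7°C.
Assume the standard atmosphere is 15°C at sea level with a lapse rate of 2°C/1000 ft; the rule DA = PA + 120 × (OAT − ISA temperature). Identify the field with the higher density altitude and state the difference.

B by 8632 ft

A: ISA temp = 15°C, deviation -34°C, DA = 0 + 120 × (-34) = -4080 ft.
B: ISA temp = 3.4°C, deviation -10.4°C, DA = 5800 + 120 × (-10.4) = 4552 ft.
B is higher by 4552 − (-4080) = 8632 ft.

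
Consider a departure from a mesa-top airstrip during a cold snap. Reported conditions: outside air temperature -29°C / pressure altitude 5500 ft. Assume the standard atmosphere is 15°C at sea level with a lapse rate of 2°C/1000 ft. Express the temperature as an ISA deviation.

ISA-33°C

ISA temperature at 5500 ft = 15 − 2 × (5500/1000) = 4°C.
Deviation = OAT − ISA = -29 − 4 = -33°C.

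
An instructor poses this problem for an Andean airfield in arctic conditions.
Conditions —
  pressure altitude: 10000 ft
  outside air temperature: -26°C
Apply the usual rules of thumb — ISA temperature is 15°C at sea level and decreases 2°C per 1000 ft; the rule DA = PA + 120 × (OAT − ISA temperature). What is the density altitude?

7480 ft

ISA temperature at 10000 ft = 15 − 2 × (10000/1000) = -5°C.
ISA deviation = -26 − (-5) = -21°C.
Density altitude = 10000 + 120 × (-21) = 10000 + (-2520) = 7480 ft.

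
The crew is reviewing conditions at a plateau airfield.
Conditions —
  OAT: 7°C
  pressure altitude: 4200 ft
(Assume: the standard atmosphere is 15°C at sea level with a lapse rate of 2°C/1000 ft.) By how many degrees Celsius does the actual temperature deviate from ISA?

ISA+0.4°C

ISA temperature at 4200 ft = 15 − 2 × (4200/1000) = 6.6°C.
Deviation = OAT − ISA = 7 − 6.6 = +0.4°C.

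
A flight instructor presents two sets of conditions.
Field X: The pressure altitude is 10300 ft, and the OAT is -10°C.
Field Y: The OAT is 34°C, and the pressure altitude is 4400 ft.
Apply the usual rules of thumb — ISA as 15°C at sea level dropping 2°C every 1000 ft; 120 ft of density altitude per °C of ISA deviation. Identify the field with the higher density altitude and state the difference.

Field X by 2036 ft

Field X: ISA temp = -5.6°C, deviation -4.4°C, DA = 10300 + 120 × (-4.4) = 9772 ft.
Field Y: ISA temp = 6.2°C, deviation +27.8°C, DA = 4400 + 120 × 27.8 = 7736 ft.
Field X is higher by 9772 − 7736 = 2036 ft.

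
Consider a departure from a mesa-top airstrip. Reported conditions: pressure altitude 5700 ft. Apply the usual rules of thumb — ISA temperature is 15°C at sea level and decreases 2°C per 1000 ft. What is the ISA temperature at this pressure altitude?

3.6°C

ISA temperature = 15 − 2 × (5700/1000) = 15 − 11.4 = 3.6°C.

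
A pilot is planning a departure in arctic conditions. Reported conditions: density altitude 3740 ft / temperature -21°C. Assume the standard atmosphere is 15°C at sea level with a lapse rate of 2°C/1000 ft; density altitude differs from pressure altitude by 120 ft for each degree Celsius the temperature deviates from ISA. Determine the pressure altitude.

DA = PA + 120 × (OAT − (15 − 2·PA/1000)) = PA + 120·OAT − 1800 + 0.24·PA = 1.24·PA + 120·OAT − 1800.
So 1.24·PA = 3740 − 120 × (-21) + 1800 = 8060.
PA = 8060 / 1.24 = 6500 ft.

6500 ft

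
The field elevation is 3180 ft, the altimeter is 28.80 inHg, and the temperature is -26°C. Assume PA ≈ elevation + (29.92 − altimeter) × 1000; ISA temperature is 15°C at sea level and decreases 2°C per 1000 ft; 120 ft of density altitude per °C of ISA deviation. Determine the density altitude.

412 ft

Pressure altitude = 3180 + (29.92 − 28.80) × 1000 = 3180 + (+1120) = 4300 ft.
ISA temperature at 4300 ft = 15 − 2 × (4300/1000) = 6.4°C.
ISA deviation = -26 − 6.4 = -32.4°C.
Density altitude = 4300 + 120 × (-32.4) = 412 ft.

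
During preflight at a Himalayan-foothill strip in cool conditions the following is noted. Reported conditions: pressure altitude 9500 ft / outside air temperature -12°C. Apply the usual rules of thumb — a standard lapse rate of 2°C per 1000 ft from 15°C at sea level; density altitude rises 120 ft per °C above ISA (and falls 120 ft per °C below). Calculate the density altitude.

ISA temperature at 9500 ft = 15 − 2 × (9500/1000) = -4°C.
ISA deviation = -12 − (-4) = -8°C.
Density altitude = 9500 + 120 × (-8) = 9500 + (-960) = 8540 ft.

8540 ft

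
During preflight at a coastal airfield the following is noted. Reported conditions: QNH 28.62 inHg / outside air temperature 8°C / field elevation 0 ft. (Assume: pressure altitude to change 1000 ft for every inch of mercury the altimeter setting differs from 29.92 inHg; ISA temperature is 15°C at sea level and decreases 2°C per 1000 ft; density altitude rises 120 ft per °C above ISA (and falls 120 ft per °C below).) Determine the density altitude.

772 ft

Pressure altitude = 0 + (29.92 − 28.62) × 1000 = 0 + (+1300) = 1300 ft.
ISA temperature at 1300 ft = 15 − 2 × (1300/1000) = 12.4°C.
ISA deviation = 8 − 12.4 = -4.4°C.
Density altitude = 1300 + 120 × (-4.4) = 772 ft.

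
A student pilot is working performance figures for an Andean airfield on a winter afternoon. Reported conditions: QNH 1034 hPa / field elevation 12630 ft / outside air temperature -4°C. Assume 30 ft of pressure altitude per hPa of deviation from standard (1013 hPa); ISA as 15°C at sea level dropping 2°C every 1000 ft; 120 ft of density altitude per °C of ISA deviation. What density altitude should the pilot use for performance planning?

Pressure altitude = 12630 + (1013 − 1034) × 30 = 12630 + (-630) = 12000 ft.
ISA temperature at 12000 ft = 15 − 2 × (12000/1000) = -9°C.
ISA deviation = -4 − (-9) = +5°C.
Density altitude = 12000 + 120 × (5) = 12600 ft.

12600 ft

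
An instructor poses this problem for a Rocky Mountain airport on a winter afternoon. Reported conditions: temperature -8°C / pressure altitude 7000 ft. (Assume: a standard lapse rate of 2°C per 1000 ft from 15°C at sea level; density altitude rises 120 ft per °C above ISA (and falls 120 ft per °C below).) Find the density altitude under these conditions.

5920 ft

ISA temperature at 7000 ft = 15 − 2 × (7000/1000) = 1°C.
ISA deviation = -8 − 1 = -9°C.
Density altitude = 7000 + 120 × (-9) = 7000 + (-1080) = 5920 ft.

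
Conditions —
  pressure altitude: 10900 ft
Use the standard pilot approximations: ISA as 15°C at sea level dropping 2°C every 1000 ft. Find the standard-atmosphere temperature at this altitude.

-6.8°C

ISA temperature = 15 − 2 × (10900/1000) = 15 − 21.8 = -6.8°C.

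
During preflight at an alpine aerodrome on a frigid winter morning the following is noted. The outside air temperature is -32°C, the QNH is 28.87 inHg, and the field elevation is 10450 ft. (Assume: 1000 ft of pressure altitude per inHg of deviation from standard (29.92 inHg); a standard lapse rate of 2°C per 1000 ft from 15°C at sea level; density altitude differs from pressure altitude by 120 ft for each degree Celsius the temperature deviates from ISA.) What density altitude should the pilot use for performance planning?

8620 ft

Pressure altitude = 10450 + (29.92 − 28.87) × 1000 = 10450 + (+1050) = 11500 ft.
ISA temperature at 11500 ft = 15 − 2 × (11500/1000) = -8°C.
ISA deviation = -32 − (-8) = -24°C.
Density altitude = 11500 + 120 × (-24) = 8620 ft.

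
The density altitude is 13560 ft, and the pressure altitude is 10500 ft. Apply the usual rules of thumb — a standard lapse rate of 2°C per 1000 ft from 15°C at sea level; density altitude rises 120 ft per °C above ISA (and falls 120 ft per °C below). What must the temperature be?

19.5°C

Density altitude − pressure altitude = 13560 − 10500 = +3060 ft.
At 120 ft/°C that is an ISA deviation of 3060/120 = +25.5°C.
ISA temperature at 10500 ft = 15 − 2 × (10500/1000) = -6°C.
OAT = ISA + deviation = -6 + (+25.5) = 19.5°C.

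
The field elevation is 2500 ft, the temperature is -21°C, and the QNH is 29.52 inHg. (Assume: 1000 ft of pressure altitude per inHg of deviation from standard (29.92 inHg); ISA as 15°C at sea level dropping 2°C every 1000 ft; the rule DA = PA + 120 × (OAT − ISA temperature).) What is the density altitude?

Pressure altitude = 2500 + (29.92 − 29.52) × 1000 = 2500 + (+400) = 2900 ft.
ISA temperature at 2900 ft = 15 − 2 × (2900/1000) = 9.2°C.
ISA deviation = -21 − 9.2 = -30.2°C.
Density altitude = 2900 + 120 × (-30.2) = -724 ft.

-724 ft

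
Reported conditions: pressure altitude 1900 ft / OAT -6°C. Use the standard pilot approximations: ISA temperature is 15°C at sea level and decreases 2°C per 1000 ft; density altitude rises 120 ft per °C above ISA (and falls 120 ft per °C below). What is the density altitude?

-164 ft

ISA temperature at 1900 ft = 15 − 2 × (1900/1000) = 11.2°C.
ISA deviation = -6 − 11.2 = -17.2°C.
Density altitude = 1900 + 120 × (-17.2) = 1900 + (-2064) = -164 ft.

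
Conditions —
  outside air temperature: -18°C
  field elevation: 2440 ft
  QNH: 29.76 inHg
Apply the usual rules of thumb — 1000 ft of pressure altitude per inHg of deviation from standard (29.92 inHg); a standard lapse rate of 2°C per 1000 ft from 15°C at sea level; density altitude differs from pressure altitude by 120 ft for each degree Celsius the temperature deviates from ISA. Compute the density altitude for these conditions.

-736 ft

Pressure altitude = 2440 + (29.92 − 29.76) × 1000 = 2440 + (+160) = 2600 ft.
ISA temperature at 2600 ft = 15 − 2 × (2600/1000) = 9.8°C.
ISA deviation = -18 − 9.8 = -27.8°C.
Density altitude = 2600 + 120 × (-27.8) = -736 ft.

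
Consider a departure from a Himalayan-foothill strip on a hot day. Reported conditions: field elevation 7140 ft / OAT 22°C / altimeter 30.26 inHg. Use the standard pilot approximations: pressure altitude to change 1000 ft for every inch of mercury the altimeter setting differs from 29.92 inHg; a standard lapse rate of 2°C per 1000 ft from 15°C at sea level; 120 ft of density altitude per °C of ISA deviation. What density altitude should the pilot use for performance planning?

Pressure altitude = 7140 + (29.92 − 30.26) × 1000 = 7140 + (-340) = 6800 ft.
ISA temperature at 6800 ft = 15 − 2 × (6800/1000) = 1.4°C.
ISA deviation = 22 − 1.4 = +20.6°C.
Density altitude = 6800 + 120 × (20.6) = 9272 ft.

9272 ft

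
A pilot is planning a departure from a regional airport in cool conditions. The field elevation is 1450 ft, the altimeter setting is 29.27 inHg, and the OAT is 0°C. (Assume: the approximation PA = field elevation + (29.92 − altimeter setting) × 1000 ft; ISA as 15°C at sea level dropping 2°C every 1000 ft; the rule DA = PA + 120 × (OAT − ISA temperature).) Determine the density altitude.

Pressure altitude = 1450 + (29.92 − 29.27) × 1000 = 1450 + (+650) = 2100 ft.
ISA temperature at 2100 ft = 15 − 2 × (2100/1000) = 10.8°C.
ISA deviation = 0 − 10.8 = -10.8°C.
Density altitude = 2100 + 120 × (-10.8) = 804 ft.

804 ft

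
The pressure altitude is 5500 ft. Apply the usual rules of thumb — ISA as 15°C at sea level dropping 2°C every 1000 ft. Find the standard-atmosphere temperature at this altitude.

4°C

ISA temperature = 15 − 2 × (5500/1000) = 15 − 11 = 4°C.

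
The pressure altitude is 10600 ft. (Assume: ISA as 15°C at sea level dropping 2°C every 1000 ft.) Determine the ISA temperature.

-6.2°C

ISA temperature = 15 − 2 × (10600/1000) = 15 − 21.2 = -6.2°C.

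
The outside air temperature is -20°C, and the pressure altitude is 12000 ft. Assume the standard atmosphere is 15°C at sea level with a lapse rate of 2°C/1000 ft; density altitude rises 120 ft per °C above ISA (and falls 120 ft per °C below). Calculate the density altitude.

10680 ft

ISA temperature at 12000 ft = 15 − 2 × (12000/1000) = -9°C.
ISA deviation = -20 − (-9) = -11°C.
Density altitude = 12000 + 120 × (-11) = 12000 + (-1320) = 10680 ft.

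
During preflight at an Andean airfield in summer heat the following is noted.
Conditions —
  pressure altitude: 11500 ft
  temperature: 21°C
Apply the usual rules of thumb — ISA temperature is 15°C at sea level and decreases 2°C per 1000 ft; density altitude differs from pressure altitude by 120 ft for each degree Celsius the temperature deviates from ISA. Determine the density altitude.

ISA temperature at 11500 ft = 15 − 2 × (11500/1000) = -8°C.
ISA deviation = 21 − (-8) = +29°C.
Density altitude = 11500 + 120 × (29) = 11500 + (+3480) = 14980 ft.

14980 ft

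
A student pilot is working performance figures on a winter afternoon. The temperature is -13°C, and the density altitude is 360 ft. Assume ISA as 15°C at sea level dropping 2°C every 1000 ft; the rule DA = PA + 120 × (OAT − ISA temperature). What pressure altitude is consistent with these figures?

3000 ft

DA = PA + 120 × (OAT − (15 − 2·PA/1000)) = PA + 120·OAT − 1800 + 0.24·PA = 1.24·PA + 120·OAT − 1800.
So 1.24·PA = 360 − 120 × (-13) + 1800 = 3720.
PA = 3720 / 1.24 = 3000 ft.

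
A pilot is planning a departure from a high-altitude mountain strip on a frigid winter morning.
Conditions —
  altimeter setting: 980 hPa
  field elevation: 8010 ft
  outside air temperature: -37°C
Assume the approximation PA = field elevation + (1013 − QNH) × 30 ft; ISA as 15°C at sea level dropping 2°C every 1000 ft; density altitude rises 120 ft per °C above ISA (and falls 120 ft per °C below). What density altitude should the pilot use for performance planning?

Pressure altitude = 8010 + (1013 − 980) × 30 = 8010 + (+990) = 9000 ft.
ISA temperature at 9000 ft = 15 − 2 × (9000/1000) = -3°C.
ISA deviation = -37 − (-3) = -34°C.
Density altitude = 9000 + 120 × (-34) = 4920 ft.

4920 ft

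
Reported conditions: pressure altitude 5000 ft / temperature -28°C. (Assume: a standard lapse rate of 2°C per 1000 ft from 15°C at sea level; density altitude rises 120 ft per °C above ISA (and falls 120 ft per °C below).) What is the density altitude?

1040 ft

ISA temperature at 5000 ft = 15 − 2 × (5000/1000) = 5°C.
ISA deviation = -28 − 5 = -33°C.
Density altitude = 5000 + 120 × (-33) = 5000 + (-3960) = 1040 ft.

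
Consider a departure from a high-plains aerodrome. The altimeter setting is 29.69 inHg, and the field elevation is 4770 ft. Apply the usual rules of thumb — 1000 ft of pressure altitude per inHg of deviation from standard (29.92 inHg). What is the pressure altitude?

Pressure correction = (29.92 − 29.69) × 1000 = +230 ft.
Pressure altitude = 4770 + (+230) = 5000 ft.

5000 ft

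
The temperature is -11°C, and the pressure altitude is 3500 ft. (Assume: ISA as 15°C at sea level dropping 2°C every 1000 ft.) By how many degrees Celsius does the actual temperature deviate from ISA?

ISA temperature at 3500 ft = 15 − 2 × (3500/1000) = 8°C.
Deviation = OAT − ISA = -11 − 8 = -19°C.

ISA-19°C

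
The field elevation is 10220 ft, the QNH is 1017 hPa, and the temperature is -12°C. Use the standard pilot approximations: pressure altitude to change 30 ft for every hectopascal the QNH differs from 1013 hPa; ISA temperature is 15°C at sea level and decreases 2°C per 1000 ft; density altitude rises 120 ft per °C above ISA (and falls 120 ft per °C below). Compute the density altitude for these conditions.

9284 ft

Pressure altitude = 10220 + (1013 − 1017) × 30 = 10220 + (-120) = 10100 ft.
ISA temperature at 10100 ft = 15 − 2 × (10100/1000) = -5.2°C.
ISA deviation = -12 − (-5.2) = -6.8°C.
Density altitude = 10100 + 120 × (-6.8) = 9284 ft.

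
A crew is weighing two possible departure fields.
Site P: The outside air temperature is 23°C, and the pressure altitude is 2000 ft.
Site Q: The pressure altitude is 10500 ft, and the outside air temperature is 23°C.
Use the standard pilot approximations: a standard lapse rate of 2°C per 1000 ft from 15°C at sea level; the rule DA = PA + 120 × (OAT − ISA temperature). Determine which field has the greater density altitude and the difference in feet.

Site Q by 10540 ft

Site P: ISA temp = 11°C, deviation +12°C, DA = 2000 + 120 × 12 = 3440 ft.
Site Q: ISA temp = -6°C, deviation +29°C, DA = 10500 + 120 × 29 = 13980 ft.
Site Q is higher by 13980 − 3440 = 10540 ft.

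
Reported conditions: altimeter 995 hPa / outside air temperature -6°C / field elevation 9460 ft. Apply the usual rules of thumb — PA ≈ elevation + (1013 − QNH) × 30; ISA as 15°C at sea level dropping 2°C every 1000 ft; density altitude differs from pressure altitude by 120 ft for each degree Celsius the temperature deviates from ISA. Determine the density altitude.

Pressure altitude = 9460 + (1013 − 995) × 30 = 9460 + (+540) = 10000 ft.
ISA temperature at 10000 ft = 15 − 2 × (10000/1000) = -5°C.
ISA deviation = -6 − (-5) = -1°C.
Density altitude = 10000 + 120 × (-1) = 9880 ft.

9880 ft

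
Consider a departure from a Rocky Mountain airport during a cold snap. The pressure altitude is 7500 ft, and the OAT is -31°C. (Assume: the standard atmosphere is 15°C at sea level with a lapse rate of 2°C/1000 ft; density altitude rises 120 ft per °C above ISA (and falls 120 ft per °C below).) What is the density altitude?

3780 ft

ISA temperature at 7500 ft = 15 − 2 × (7500/1000) = 0°C.
ISA deviation = -31 − 0 = -31°C.
Density altitude = 7500 + 120 × (-31) = 7500 + (-3720) = 3780 ft.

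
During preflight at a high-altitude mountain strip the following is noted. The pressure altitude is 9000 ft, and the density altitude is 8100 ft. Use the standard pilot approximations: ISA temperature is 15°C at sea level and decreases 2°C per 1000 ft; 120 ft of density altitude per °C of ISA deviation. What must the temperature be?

-10.5°C

Density altitude − pressure altitude = 8100 − 9000 = -900 ft.
At 120 ft/°C that is an ISA deviation of -900/120 = -7.5°C.
ISA temperature at 9000 ft = 15 − 2 × (9000/1000) = -3°C.
OAT = ISA + deviation = -3 + (-7.5) = -10.5°C.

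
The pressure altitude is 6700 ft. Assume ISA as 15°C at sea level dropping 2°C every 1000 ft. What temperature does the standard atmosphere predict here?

ISA temperature = 15 − 2 × (6700/1000) = 15 − 13.4 = 1.6°C.

1.6°C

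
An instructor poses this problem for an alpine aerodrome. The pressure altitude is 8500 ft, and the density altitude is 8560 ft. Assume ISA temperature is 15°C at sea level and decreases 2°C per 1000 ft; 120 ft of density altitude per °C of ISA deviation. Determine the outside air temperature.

Density altitude − pressure altitude = 8560 − 8500 = +60 ft.
At 120 ft/°C that is an ISA deviation of 60/120 = +0.5°C.
ISA temperature at 8500 ft = 15 − 2 × (8500/1000) = -2°C.
OAT = ISA + deviation = -2 + (+0.5) = -1.5°C.

-1.5°C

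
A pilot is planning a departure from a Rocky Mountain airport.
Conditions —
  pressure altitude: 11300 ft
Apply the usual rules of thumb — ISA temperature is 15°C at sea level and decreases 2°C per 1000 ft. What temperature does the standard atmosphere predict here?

-7.6°C

ISA temperature = 15 − 2 × (11300/1000) = 15 − 22.6 = -7.6°C.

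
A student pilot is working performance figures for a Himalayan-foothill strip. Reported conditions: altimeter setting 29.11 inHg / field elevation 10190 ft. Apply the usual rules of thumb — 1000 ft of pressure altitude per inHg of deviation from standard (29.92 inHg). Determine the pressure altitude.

Pressure correction = (29.92 − 29.11) × 1000 = +810 ft.
Pressure altitude = 10190 + (+810) = 11000 ft.

11000 ft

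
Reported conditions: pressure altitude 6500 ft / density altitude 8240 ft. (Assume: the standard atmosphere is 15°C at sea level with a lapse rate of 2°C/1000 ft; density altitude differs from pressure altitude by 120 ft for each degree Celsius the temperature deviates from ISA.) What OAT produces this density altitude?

Density altitude − pressure altitude = 8240 − 6500 = +1740 ft.
At 120 ft/°C that is an ISA deviation of 1740/120 = +14.5°C.
ISA temperature at 6500 ft = 15 − 2 × (6500/1000) = 2°C.
OAT = ISA + deviation = 2 + (+14.5) = 16.5°C.

16.5°C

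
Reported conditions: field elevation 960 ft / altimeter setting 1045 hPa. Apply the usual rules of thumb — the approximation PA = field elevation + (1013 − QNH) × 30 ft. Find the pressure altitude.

0 ft

Pressure correction = (1013 − 1045) × 30 = -960 ft.
Pressure altitude = 960 + (-960) = 0 ft.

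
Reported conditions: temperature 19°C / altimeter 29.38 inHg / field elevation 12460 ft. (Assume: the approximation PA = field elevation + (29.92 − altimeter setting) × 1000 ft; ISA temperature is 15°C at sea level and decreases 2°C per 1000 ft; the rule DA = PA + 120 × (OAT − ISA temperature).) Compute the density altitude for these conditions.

Pressure altitude = 12460 + (29.92 − 29.38) × 1000 = 12460 + (+540) = 13000 ft.
ISA temperature at 13000 ft = 15 − 2 × (13000/1000) = -11°C.
ISA deviation = 19 − (-11) = +30°C.
Density altitude = 13000 + 120 × (30) = 16600 ft.

16600 ft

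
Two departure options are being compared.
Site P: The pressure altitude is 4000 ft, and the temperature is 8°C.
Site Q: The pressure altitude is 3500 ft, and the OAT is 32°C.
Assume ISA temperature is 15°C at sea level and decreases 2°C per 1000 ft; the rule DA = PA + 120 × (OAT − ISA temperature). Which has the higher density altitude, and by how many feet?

Site P: ISA temp = 7°C, deviation +1°C, DA = 4000 + 120 × 1 = 4120 ft.
Site Q: ISA temp = 8°C, deviation +24°C, DA = 3500 + 120 × 24 = 6380 ft.
Site Q is higher by 6380 − 4120 = 2260 ft.

Site Q by 2260 ft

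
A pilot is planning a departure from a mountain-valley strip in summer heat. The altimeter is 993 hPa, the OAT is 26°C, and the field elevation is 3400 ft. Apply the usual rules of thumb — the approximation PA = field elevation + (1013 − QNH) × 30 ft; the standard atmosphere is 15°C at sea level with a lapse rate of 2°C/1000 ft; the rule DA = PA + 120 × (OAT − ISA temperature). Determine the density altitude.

6280 ft

Pressure altitude = 3400 + (1013 − 993) × 30 = 3400 + (+600) = 4000 ft.
ISA temperature at 4000 ft = 15 − 2 × (4000/1000) = 7°C.
ISA deviation = 26 − 7 = +19°C.
Density altitude = 4000 + 120 × (19) = 6280 ft.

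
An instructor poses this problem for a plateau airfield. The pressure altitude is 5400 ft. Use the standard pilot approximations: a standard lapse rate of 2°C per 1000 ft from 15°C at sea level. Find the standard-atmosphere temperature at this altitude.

ISA temperature = 15 − 2 × (5400/1000) = 15 − 10.8 = 4.2°C.

4.2°C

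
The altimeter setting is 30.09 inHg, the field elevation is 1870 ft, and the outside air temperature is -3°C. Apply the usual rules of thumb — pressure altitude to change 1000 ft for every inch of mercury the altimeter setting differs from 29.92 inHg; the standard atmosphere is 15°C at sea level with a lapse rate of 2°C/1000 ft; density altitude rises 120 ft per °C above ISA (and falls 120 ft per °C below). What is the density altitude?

Pressure altitude = 1870 + (29.92 − 30.09) × 1000 = 1870 + (-170) = 1700 ft.
ISA temperature at 1700 ft = 15 − 2 × (1700/1000) = 11.6°C.
ISA deviation = -3 − 11.6 = -14.6°C.
Density altitude = 1700 + 120 × (-14.6) = -52 ft.

-52 ft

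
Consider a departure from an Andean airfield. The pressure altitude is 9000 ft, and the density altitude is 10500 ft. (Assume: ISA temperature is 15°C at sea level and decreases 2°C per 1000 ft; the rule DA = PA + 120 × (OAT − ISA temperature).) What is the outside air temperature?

9.5°C

Density altitude − pressure altitude = 10500 − 9000 = +1500 ft.
At 120 ft/°C that is an ISA deviation of 1500/120 = +12.5°C.
ISA temperature at 9000 ft = 15 − 2 × (9000/1000) = -3°C.
OAT = ISA + deviation = -3 + (+12.5) = 9.5°C.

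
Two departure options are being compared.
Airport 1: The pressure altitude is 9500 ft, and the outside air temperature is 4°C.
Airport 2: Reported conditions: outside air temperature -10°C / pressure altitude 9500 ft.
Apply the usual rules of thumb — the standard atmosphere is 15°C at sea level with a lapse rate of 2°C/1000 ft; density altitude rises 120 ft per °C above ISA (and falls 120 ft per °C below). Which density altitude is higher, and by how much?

Airport 1 by 1680 ft

Airport 1: ISA temp = -4°C, deviation +8°C, DA = 9500 + 120 × 8 = 10460 ft.
Airport 2: ISA temp = -4°C, deviation -6°C, DA = 9500 + 120 × (-6) = 8780 ft.
Airport 1 is higher by 10460 − 8780 = 1680 ft.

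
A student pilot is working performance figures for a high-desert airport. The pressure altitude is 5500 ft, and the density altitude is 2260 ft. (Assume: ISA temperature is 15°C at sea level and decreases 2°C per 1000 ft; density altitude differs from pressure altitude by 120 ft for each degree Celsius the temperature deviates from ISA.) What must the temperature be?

-23°C

Density altitude − pressure altitude = 2260 − 5500 = -3240 ft.
At 120 ft/°C that is an ISA deviation of -3240/120 = -27°C.
ISA temperature at 5500 ft = 15 − 2 × (5500/1000) = 4°C.
OAT = ISA + deviation = 4 + (-27) = -23°C.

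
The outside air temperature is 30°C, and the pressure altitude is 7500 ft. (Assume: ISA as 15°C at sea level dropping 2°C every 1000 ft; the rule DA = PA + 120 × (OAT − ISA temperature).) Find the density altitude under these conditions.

11100 ft

ISA temperature at 7500 ft = 15 − 2 × (7500/1000) = 0°C.
ISA deviation = 30 − 0 = +30°C.
Density altitude = 7500 + 120 × (30) = 7500 + (+3600) = 11100 ft.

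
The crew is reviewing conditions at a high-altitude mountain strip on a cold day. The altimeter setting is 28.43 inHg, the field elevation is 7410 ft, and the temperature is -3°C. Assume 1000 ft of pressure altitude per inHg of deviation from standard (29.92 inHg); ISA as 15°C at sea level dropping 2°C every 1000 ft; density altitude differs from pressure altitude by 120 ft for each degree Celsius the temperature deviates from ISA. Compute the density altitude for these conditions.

Pressure altitude = 7410 + (29.92 − 28.43) × 1000 = 7410 + (+1490) = 8900 ft.
ISA temperature at 8900 ft = 15 − 2 × (8900/1000) = -2.8°C.
ISA deviation = -3 − (-2.8) = -0.2°C.
Density altitude = 8900 + 120 × (-0.2) = 8876 ft.

8876 ft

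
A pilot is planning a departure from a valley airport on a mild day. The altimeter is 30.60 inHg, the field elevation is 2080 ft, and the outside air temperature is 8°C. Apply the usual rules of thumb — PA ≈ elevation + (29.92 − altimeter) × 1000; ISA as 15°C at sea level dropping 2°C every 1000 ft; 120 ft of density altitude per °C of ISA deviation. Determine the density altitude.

896 ft

Pressure altitude = 2080 + (29.92 − 30.60) × 1000 = 2080 + (-680) = 1400 ft.
ISA temperature at 1400 ft = 15 − 2 × (1400/1000) = 12.2°C.
ISA deviation = 8 − 12.2 = -4.2°C.
Density altitude = 1400 + 120 × (-4.2) = 896 ft.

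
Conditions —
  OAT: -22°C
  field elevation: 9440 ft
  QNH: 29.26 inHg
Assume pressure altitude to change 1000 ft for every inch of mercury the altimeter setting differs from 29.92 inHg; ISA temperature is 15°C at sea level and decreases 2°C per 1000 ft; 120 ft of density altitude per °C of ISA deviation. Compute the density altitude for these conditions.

Pressure altitude = 9440 + (29.92 − 29.26) × 1000 = 9440 + (+660) = 10100 ft.
ISA temperature at 10100 ft = 15 − 2 × (10100/1000) = -5.2°C.
ISA deviation = -22 − (-5.2) = -16.8°C.
Density altitude = 10100 + 120 × (-16.8) = 8084 ft.

8084 ft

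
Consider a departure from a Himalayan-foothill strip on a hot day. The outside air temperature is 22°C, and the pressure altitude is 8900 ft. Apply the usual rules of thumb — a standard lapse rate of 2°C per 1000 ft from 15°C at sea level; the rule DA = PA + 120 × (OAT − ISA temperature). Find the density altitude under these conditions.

ISA temperature at 8900 ft = 15 − 2 × (8900/1000) = -2.8°C.
ISA deviation = 22 − (-2.8) = +24.8°C.
Density altitude = 8900 + 120 × (24.8) = 8900 + (+2976) = 11876 ft.

11876 ft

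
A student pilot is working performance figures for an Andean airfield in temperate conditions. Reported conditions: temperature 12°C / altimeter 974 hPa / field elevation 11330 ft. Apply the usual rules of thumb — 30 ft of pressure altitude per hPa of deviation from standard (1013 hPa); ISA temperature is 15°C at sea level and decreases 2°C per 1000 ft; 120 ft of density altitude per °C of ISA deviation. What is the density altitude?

Pressure altitude = 11330 + (1013 − 974) × 30 = 11330 + (+1170) = 12500 ft.
ISA temperature at 12500 ft = 15 − 2 × (12500/1000) = -10°C.
ISA deviation = 12 − (-10) = +22°C.
Density altitude = 12500 + 120 × (22) = 15140 ft.

15140 ft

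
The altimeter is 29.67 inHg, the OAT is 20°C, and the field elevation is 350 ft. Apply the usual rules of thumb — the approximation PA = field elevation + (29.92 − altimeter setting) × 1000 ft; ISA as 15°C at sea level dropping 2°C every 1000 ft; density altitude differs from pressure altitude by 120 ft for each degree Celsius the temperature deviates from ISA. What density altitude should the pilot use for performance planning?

Pressure altitude = 350 + (29.92 − 29.67) × 1000 = 350 + (+250) = 600 ft.
ISA temperature at 600 ft = 15 − 2 × (600/1000) = 13.8°C.
ISA deviation = 20 − 13.8 = +6.2°C.
Density altitude = 600 + 120 × (6.2) = 1344 ft.

1344 ft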